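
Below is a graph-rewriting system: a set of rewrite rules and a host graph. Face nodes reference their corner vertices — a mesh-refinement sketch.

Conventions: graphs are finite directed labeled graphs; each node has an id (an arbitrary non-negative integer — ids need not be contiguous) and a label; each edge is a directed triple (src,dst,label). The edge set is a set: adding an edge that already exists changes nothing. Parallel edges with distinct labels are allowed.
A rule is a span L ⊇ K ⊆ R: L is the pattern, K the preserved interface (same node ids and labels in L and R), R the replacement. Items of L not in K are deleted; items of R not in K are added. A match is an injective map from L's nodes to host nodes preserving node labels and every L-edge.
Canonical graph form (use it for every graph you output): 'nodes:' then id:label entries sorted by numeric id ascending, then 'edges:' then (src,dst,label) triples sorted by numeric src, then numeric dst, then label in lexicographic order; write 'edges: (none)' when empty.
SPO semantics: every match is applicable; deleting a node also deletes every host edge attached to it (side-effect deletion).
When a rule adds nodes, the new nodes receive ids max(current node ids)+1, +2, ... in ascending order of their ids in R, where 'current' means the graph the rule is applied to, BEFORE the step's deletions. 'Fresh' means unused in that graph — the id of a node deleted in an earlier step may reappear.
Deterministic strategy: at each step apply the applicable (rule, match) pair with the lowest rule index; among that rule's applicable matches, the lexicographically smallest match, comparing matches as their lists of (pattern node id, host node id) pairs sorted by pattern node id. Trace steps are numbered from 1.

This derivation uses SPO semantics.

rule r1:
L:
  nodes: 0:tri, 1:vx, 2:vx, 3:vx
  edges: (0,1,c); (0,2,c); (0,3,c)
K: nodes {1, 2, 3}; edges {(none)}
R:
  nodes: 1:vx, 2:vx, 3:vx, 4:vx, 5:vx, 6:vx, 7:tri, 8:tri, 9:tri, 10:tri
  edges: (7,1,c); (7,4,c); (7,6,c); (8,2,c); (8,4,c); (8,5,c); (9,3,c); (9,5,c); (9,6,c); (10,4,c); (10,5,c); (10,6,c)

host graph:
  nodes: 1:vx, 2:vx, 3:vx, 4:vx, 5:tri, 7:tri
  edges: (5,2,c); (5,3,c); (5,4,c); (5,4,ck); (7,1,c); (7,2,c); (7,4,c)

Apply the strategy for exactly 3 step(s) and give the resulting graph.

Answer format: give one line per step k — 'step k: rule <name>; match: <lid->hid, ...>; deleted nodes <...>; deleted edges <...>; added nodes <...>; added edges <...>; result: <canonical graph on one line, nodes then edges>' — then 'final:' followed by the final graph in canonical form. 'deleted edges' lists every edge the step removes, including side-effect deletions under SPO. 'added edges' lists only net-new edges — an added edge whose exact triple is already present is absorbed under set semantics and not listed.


step 1: rule r1; match: 0->5, 1->2, 2->3, 3->4; deleted nodes 5; deleted edges (5,2,c); (5,3,c); (5,4,c); (5,4,ck); added nodes 8, 9, 10, 11, 12, 13, 14; added edges (11,2,c); (11,8,c); (11,10,c); (12,3,c); (12,8,c); (12,9,c); (13,4,c); (13,9,c); (13,10,c); (14,8,c); (14,9,c); (14,10,c); result: nodes: 1:vx, 2:vx, 3:vx, 4:vx, 7:tri, 8:vx, 9:vx, 10:vx, 11:tri, 12:tri, 13:tri, 14:tri edges: (7,1,c); (7,2,c); (7,4,c); (11,2,c); (11,8,c); (11,10,c); (12,3,c); (12,8,c); (12,9,c); (13,4,c); (13,9,c); (13,10,c); (14,8,c); (14,9,c); (14,10,c)
step 2: rule r1; match: 0->7, 1->1, 2->2, 3->4; deleted nodes 7; deleted edges (7,1,c); (7,2,c); (7,4,c); added nodes 15, 16, 17, 18, 19, 20, 21; added edges (18,1,c); (18,15,c); (18,17,c); (19,2,c); (19,15,c); (19,16,c); (20,4,c); (20,16,c); (20,17,c); (21,15,c); (21,16,c); (21,17,c); result: nodes: 1:vx, 2:vx, 3:vx, 4:vx, 8:vx, 9:vx, 10:vx, 11:tri, 12:tri, 13:tri, 14:tri, 15:vx, 16:vx, 17:vx, 18:tri, 19:tri, 20:tri, 21:tri edges: (11,2,c); (11,8,c); (11,10,c); (12,3,c); (12,8,c); (12,9,c); (13,4,c); (13,9,c); (13,10,c); (14,8,c); (14,9,c); (14,10,c); (18,1,c); (18,15,c); (18,17,c); (19,2,c); (19,15,c); (19,16,c); (20,4,c); (20,16,c); (20,17,c); (21,15,c); (21,16,c); (21,17,c)
step 3: rule r1; match: 0->11, 1->2, 2->8, 3->10; deleted nodes 11; deleted edges (11,2,c); (11,8,c); (11,10,c); added nodes 22, 23, 24, 25, 26, 27, 28; added edges (25,2,c); (25,22,c); (25,24,c); (26,8,c); (26,22,c); (26,23,c); (27,10,c); (27,23,c); (27,24,c); (28,22,c); (28,23,c); (28,24,c); result: nodes: 1:vx, 2:vx, 3:vx, 4:vx, 8:vx, 9:vx, 10:vx, 12:tri, 13:tri, 14:tri, 15:vx, 16:vx, 17:vx, 18:tri, 19:tri, 20:tri, 21:tri, 22:vx, 23:vx, 24:vx, 25:tri, 26:tri, 27:tri, 28:tri edges: (12,3,c); (12,8,c); (12,9,c); (13,4,c); (13,9,c); (13,10,c); (14,8,c); (14,9,c); (14,10,c); (18,1,c); (18,15,c); (18,17,c); (19,2,c); (19,15,c); (19,16,c); (20,4,c); (20,16,c); (20,17,c); (21,15,c); (21,16,c); (21,17,c); (25,2,c); (25,22,c); (25,24,c); (26,8,c); (26,22,c); (26,23,c); (27,10,c); (27,23,c); (27,24,c); (28,22,c); (28,23,c); (28,24,c)
final:
nodes: 1:vx, 2:vx, 3:vx, 4:vx, 8:vx, 9:vx, 10:vx, 12:tri, 13:tri, 14:tri, 15:vx, 16:vx, 17:vx, 18:tri, 19:tri, 20:tri, 21:tri, 22:vx, 23:vx, 24:vx, 25:tri, 26:tri, 27:tri, 28:tri
edges: (12,3,c); (12,8,c); (12,9,c); (13,4,c); (13,9,c); (13,10,c); (14,8,c); (14,9,c); (14,10,c); (18,1,c); (18,15,c); (18,17,c); (19,2,c); (19,15,c); (19,16,c); (20,4,c); (20,16,c); (20,17,c); (21,15,c); (21,16,c); (21,17,c); (25,2,c); (25,22,c); (25,24,c); (26,8,c); (26,22,c); (26,23,c); (27,10,c); (27,23,c); (27,24,c); (28,22,c); (28,23,c); (28,24,c)


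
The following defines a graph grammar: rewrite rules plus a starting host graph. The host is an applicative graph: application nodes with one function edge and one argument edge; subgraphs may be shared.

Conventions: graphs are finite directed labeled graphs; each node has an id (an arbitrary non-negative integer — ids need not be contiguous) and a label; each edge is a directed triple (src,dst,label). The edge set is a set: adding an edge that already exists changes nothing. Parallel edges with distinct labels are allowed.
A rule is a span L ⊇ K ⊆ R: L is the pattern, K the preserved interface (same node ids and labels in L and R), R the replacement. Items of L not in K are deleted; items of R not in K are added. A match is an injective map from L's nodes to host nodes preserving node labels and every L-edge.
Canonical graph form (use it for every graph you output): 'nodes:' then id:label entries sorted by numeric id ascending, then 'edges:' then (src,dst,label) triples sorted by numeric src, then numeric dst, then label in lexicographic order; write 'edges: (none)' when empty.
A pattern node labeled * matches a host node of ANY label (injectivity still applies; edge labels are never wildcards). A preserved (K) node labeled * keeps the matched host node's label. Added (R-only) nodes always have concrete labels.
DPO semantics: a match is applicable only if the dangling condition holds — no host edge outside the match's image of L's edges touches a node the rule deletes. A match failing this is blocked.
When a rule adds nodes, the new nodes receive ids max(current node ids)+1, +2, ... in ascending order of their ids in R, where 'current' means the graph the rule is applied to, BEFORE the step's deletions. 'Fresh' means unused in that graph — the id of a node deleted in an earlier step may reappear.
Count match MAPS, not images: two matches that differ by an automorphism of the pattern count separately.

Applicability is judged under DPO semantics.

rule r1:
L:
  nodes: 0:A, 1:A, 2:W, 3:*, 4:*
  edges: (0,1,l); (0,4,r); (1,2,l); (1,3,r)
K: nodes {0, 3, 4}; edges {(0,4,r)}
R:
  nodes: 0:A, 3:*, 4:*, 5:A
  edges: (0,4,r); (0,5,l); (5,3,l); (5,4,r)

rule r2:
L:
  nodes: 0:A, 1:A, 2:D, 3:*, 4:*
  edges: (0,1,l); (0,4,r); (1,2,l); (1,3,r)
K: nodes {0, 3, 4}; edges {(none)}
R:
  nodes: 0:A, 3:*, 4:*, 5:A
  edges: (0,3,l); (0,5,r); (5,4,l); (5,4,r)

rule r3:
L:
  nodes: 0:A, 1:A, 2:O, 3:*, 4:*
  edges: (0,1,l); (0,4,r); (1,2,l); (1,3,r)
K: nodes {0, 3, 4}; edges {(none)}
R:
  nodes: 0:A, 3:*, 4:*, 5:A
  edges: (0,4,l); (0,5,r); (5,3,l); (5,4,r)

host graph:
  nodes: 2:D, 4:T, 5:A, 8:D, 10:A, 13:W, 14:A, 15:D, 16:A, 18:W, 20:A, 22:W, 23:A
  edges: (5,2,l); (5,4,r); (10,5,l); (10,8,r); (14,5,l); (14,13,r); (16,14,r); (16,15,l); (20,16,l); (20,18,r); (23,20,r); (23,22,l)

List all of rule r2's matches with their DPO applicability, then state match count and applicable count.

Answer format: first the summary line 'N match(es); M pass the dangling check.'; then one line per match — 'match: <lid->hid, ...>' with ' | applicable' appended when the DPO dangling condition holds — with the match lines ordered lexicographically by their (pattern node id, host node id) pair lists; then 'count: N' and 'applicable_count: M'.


3 match(es); 1 pass the dangling check.
match: 0->10, 1->5, 2->2, 3->4, 4->8
match: 0->14, 1->5, 2->2, 3->4, 4->13
match: 0->20, 1->16, 2->15, 3->14, 4->18 | applicable
count: 3
applicable_count: 1


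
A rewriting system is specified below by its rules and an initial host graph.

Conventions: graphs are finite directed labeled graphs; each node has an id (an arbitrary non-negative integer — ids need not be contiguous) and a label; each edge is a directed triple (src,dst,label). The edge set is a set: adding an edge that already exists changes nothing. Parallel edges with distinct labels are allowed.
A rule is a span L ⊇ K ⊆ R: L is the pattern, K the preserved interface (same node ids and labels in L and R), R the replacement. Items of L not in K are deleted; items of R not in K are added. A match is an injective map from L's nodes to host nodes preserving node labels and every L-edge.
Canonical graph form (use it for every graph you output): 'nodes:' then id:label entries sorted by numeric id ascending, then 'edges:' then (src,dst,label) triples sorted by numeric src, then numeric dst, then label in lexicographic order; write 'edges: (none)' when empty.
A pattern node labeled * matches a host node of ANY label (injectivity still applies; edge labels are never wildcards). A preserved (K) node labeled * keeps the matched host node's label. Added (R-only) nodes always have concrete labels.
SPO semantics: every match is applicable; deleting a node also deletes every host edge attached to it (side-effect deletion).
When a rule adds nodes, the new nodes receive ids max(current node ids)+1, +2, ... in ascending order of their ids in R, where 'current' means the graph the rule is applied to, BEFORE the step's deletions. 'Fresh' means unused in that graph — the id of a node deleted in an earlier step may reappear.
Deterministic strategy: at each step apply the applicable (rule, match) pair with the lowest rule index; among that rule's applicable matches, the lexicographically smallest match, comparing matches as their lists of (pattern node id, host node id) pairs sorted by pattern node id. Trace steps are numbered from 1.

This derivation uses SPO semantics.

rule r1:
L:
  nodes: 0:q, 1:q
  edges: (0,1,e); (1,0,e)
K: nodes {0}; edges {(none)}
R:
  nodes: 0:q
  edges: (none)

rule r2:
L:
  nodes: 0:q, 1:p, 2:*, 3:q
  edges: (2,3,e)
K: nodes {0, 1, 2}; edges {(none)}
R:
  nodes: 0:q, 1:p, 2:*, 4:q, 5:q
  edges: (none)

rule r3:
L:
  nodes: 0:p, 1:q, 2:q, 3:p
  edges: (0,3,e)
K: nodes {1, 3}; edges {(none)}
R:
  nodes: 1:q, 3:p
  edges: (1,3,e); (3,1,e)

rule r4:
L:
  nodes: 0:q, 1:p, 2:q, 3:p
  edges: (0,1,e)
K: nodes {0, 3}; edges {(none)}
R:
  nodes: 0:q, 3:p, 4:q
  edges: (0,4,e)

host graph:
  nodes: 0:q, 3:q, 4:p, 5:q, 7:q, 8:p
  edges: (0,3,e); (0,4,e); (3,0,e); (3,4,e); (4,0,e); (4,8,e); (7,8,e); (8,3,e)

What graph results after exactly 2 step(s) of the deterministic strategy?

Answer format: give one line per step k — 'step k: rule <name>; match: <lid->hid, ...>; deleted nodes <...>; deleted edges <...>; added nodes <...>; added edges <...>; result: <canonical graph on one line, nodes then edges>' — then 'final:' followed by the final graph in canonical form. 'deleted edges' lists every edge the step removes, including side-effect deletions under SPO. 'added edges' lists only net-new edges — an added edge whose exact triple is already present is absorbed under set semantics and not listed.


step 1: rule r1; match: 0->0, 1->3; deleted nodes 3; deleted edges (0,3,e); (3,0,e); (3,4,e); (8,3,e); added nodes (none); added edges (none); result: nodes: 0:q, 4:p, 5:q, 7:q, 8:p edges: (0,4,e); (4,0,e); (4,8,e); (7,8,e)
step 2: rule r2; match: 0->5, 1->8, 2->4, 3->0; deleted nodes 0; deleted edges (0,4,e); (4,0,e); added nodes 9, 10; added edges (none); result: nodes: 4:p, 5:q, 7:q, 8:p, 9:q, 10:q edges: (4,8,e); (7,8,e)
final:
nodes: 4:p, 5:q, 7:q, 8:p, 9:q, 10:q
edges: (4,8,e); (7,8,e)


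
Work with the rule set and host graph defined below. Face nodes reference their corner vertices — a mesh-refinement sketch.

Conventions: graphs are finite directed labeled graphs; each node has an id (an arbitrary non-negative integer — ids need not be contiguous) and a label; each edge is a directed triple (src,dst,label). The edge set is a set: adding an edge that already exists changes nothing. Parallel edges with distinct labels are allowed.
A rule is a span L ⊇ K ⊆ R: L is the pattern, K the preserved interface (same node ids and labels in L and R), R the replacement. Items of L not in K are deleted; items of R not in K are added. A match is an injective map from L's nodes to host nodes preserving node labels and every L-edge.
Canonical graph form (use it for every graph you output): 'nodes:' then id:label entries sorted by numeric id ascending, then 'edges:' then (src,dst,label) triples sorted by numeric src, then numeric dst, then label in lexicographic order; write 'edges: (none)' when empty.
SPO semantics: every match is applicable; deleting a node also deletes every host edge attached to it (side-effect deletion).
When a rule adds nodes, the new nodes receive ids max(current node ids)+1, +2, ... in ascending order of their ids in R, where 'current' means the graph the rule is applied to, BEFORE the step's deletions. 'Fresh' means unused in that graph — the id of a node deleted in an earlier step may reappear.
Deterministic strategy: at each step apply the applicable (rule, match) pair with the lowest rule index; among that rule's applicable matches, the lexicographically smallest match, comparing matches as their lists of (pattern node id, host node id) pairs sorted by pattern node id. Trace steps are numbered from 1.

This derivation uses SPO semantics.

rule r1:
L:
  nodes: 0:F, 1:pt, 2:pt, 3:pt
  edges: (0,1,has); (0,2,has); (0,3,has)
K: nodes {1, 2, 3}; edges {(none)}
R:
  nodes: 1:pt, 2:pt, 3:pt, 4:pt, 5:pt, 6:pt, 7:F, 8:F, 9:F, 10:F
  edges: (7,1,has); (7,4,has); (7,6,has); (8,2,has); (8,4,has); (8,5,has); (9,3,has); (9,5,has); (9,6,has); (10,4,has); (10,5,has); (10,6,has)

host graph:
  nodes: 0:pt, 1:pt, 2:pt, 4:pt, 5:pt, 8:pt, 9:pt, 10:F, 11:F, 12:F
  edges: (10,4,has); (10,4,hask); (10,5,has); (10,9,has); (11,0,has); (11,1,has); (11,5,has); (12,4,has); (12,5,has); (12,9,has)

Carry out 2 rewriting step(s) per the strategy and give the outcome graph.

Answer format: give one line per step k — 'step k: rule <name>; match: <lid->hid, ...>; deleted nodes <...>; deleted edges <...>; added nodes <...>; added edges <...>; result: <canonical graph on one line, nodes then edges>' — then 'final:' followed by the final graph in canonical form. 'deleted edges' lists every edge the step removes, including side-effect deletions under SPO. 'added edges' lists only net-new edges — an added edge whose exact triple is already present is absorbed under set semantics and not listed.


step 1: rule r1; match: 0->10, 1->4, 2->5, 3->9; deleted nodes 10; deleted edges (10,4,has); (10,4,hask); (10,5,has); (10,9,has); added nodes 13, 14, 15, 16, 17, 18, 19; added edges (16,4,has); (16,13,has); (16,15,has); (17,5,has); (17,13,has); (17,14,has); (18,9,has); (18,14,has); (18,15,has); (19,13,has); (19,14,has); (19,15,has); result: nodes: 0:pt, 1:pt, 2:pt, 4:pt, 5:pt, 8:pt, 9:pt, 11:F, 12:F, 13:pt, 14:pt, 15:pt, 16:F, 17:F, 18:F, 19:F edges: (11,0,has); (11,1,has); (11,5,has); (12,4,has); (12,5,has); (12,9,has); (16,4,has); (16,13,has); (16,15,has); (17,5,has); (17,13,has); (17,14,has); (18,9,has); (18,14,has); (18,15,has); (19,13,has); (19,14,has); (19,15,has)
step 2: rule r1; match: 0->11, 1->0, 2->1, 3->5; deleted nodes 11; deleted edges (11,0,has); (11,1,has); (11,5,has); added nodes 20, 21, 22, 23, 24, 25, 26; added edges (23,0,has); (23,20,has); (23,22,has); (24,1,has); (24,20,has); (24,21,has); (25,5,has); (25,21,has); (25,22,has); (26,20,has); (26,21,has); (26,22,has); result: nodes: 0:pt, 1:pt, 2:pt, 4:pt, 5:pt, 8:pt, 9:pt, 12:F, 13:pt, 14:pt, 15:pt, 16:F, 17:F, 18:F, 19:F, 20:pt, 21:pt, 22:pt, 23:F, 24:F, 25:F, 26:F edges: (12,4,has); (12,5,has); (12,9,has); (16,4,has); (16,13,has); (16,15,has); (17,5,has); (17,13,has); (17,14,has); (18,9,has); (18,14,has); (18,15,has); (19,13,has); (19,14,has); (19,15,has); (23,0,has); (23,20,has); (23,22,has); (24,1,has); (24,20,has); (24,21,has); (25,5,has); (25,21,has); (25,22,has); (26,20,has); (26,21,has); (26,22,has)
final:
nodes: 0:pt, 1:pt, 2:pt, 4:pt, 5:pt, 8:pt, 9:pt, 12:F, 13:pt, 14:pt, 15:pt, 16:F, 17:F, 18:F, 19:F, 20:pt, 21:pt, 22:pt, 23:F, 24:F, 25:F, 26:F
edges: (12,4,has); (12,5,has); (12,9,has); (16,4,has); (16,13,has); (16,15,has); (17,5,has); (17,13,has); (17,14,has); (18,9,has); (18,14,has); (18,15,has); (19,13,has); (19,14,has); (19,15,has); (23,0,has); (23,20,has); (23,22,has); (24,1,has); (24,20,has); (24,21,has); (25,5,has); (25,21,has); (25,22,has); (26,20,has); (26,21,has); (26,22,has)


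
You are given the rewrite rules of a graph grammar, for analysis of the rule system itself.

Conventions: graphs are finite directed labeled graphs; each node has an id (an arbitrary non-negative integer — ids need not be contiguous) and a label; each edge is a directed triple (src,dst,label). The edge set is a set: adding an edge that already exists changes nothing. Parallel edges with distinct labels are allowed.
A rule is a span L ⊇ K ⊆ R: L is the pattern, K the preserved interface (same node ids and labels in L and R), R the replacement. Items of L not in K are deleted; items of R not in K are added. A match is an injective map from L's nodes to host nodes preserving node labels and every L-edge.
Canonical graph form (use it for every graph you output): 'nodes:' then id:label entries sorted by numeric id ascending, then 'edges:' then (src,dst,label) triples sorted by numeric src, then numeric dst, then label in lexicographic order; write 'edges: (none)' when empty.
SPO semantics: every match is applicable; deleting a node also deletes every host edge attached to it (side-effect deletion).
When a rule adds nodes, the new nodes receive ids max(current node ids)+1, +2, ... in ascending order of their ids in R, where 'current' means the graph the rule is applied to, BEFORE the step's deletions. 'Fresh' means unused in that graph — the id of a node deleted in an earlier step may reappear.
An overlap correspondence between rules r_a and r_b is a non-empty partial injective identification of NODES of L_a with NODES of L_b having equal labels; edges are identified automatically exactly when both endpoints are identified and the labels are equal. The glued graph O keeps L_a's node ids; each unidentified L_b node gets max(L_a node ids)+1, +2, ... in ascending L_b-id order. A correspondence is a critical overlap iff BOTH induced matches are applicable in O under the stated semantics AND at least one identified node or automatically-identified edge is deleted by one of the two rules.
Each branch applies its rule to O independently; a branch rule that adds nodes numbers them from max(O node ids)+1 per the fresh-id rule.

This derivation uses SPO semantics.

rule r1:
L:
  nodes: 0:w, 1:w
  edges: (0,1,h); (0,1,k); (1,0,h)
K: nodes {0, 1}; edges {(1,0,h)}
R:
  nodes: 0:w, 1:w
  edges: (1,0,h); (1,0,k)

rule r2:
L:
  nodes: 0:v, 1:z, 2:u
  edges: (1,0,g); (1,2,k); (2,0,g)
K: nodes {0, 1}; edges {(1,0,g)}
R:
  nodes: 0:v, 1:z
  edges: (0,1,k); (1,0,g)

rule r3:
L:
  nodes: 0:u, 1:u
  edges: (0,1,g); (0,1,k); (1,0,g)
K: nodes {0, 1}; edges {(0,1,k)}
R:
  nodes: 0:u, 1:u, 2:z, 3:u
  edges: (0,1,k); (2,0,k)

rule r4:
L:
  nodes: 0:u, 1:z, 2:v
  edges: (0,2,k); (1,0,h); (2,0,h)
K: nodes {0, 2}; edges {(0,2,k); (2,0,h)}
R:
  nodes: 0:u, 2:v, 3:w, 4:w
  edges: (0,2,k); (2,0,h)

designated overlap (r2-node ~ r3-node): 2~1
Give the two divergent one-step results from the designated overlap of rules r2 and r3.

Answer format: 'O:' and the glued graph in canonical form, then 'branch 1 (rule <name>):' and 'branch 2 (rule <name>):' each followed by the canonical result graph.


O:
nodes: 0:v, 1:z, 2:u, 3:u
edges: (1,0,g); (1,2,k); (2,0,g); (2,3,g); (3,2,g); (3,2,k)
branch 1 (rule r2):
nodes: 0:v, 1:z, 3:u
edges: (0,1,k); (1,0,g)
branch 2 (rule r3):
nodes: 0:v, 1:z, 2:u, 3:u, 4:z, 5:u
edges: (1,0,g); (1,2,k); (2,0,g); (3,2,k); (4,3,k)


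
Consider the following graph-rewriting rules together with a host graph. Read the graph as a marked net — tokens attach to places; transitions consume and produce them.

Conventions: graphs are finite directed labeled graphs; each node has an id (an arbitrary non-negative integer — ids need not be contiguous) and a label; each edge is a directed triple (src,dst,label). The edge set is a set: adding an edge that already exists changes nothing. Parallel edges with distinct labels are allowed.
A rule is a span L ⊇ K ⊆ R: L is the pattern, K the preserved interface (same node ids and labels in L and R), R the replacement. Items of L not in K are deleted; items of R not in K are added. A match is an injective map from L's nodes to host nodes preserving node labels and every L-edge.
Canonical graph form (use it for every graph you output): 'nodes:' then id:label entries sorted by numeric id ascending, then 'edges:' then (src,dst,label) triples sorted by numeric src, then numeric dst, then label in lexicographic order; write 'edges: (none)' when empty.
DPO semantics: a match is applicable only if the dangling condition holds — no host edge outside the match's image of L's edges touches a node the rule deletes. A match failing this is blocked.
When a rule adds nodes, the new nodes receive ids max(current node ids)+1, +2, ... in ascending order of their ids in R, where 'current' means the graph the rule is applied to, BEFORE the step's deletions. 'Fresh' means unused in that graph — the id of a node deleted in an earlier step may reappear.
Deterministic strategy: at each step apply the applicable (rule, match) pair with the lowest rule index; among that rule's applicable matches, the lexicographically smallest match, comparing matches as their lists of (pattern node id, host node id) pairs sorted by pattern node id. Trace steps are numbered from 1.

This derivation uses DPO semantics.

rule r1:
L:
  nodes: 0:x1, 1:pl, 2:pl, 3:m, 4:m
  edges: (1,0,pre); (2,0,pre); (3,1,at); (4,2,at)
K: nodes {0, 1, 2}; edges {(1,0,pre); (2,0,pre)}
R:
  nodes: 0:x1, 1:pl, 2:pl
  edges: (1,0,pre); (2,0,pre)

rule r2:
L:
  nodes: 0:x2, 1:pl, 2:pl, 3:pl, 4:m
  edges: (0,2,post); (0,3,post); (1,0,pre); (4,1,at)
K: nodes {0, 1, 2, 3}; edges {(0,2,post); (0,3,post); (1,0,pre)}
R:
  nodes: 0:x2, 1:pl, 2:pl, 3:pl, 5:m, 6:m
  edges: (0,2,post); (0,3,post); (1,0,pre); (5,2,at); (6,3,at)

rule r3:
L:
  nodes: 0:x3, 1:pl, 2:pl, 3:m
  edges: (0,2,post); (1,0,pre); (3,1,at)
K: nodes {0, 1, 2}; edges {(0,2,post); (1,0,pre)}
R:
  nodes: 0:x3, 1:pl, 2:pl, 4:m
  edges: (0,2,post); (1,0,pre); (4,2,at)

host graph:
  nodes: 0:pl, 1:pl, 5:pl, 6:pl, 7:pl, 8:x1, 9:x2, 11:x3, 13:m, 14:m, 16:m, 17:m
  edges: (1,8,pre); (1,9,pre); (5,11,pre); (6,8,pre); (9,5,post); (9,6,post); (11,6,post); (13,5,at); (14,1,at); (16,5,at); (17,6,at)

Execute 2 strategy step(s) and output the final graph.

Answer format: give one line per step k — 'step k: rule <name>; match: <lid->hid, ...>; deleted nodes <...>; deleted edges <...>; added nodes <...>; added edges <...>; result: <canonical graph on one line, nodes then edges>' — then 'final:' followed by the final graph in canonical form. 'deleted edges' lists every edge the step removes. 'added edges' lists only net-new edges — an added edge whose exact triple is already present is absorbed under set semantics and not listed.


step 1: rule r1; match: 0->8, 1->1, 2->6, 3->14, 4->17; deleted nodes 14, 17; deleted edges (14,1,at); (17,6,at); added nodes (none); added edges (none); result: nodes: 0:pl, 1:pl, 5:pl, 6:pl, 7:pl, 8:x1, 9:x2, 11:x3, 13:m, 16:m edges: (1,8,pre); (1,9,pre); (5,11,pre); (6,8,pre); (9,5,post); (9,6,post); (11,6,post); (13,5,at); (16,5,at)
step 2: rule r3; match: 0->11, 1->5, 2->6, 3->13; deleted nodes 13; deleted edges (13,5,at); added nodes 17; added edges (17,6,at); result: nodes: 0:pl, 1:pl, 5:pl, 6:pl, 7:pl, 8:x1, 9:x2, 11:x3, 16:m, 17:m edges: (1,8,pre); (1,9,pre); (5,11,pre); (6,8,pre); (9,5,post); (9,6,post); (11,6,post); (16,5,at); (17,6,at)
final:
nodes: 0:pl, 1:pl, 5:pl, 6:pl, 7:pl, 8:x1, 9:x2, 11:x3, 16:m, 17:m
edges: (1,8,pre); (1,9,pre); (5,11,pre); (6,8,pre); (9,5,post); (9,6,post); (11,6,post); (16,5,at); (17,6,at)


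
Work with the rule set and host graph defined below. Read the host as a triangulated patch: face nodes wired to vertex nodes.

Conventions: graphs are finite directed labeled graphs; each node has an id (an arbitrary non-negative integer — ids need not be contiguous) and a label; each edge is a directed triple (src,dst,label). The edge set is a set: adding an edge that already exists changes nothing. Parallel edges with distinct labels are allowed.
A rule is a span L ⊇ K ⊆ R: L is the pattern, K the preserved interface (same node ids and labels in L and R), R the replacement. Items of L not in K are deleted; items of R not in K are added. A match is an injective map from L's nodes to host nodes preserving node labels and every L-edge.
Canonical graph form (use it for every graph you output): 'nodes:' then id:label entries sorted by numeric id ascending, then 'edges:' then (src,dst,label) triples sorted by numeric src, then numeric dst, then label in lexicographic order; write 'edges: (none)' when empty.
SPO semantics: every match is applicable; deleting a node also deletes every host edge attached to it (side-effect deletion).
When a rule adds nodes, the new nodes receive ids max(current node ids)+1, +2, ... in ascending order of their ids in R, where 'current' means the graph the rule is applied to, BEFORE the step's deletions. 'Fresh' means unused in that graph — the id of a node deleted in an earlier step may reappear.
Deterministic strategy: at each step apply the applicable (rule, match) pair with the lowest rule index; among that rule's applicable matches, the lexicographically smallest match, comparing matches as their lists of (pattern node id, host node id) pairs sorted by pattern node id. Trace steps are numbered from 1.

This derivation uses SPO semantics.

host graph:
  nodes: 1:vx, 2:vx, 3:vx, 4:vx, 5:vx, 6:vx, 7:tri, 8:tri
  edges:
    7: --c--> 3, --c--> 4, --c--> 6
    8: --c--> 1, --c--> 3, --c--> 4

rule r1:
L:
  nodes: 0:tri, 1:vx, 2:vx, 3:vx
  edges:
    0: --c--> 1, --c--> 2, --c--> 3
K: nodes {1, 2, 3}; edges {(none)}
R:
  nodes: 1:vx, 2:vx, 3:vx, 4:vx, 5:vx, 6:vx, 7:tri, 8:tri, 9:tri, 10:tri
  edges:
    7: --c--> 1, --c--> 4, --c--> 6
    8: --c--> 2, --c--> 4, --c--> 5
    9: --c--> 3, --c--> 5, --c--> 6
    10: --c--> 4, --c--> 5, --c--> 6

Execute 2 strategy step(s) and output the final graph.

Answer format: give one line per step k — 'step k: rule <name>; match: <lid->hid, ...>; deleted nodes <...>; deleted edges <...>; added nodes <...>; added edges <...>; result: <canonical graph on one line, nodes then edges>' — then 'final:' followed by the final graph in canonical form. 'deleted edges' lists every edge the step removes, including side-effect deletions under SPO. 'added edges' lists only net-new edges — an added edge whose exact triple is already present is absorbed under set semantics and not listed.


step 1: rule r1; match: 0->7, 1->3, 2->4, 3->6; deleted nodes 7; deleted edges (7,3,c); (7,4,c); (7,6,c); added nodes 9, 10, 11, 12, 13, 14, 15; added edges (12,3,c); (12,9,c); (12,11,c); (13,4,c); (13,9,c); (13,10,c); (14,6,c); (14,10,c); (14,11,c); (15,9,c); (15,10,c); (15,11,c); result: nodes: 1:vx, 2:vx, 3:vx, 4:vx, 5:vx, 6:vx, 8:tri, 9:vx, 10:vx, 11:vx, 12:tri, 13:tri, 14:tri, 15:tri edges: (8,1,c); (8,3,c); (8,4,c); (12,3,c); (12,9,c); (12,11,c); (13,4,c); (13,9,c); (13,10,c); (14,6,c); (14,10,c); (14,11,c); (15,9,c); (15,10,c); (15,11,c)
step 2: rule r1; match: 0->8, 1->1, 2->3, 3->4; deleted nodes 8; deleted edges (8,1,c); (8,3,c); (8,4,c); added nodes 16, 17, 18, 19, 20, 21, 22; added edges (19,1,c); (19,16,c); (19,18,c); (20,3,c); (20,16,c); (20,17,c); (21,4,c); (21,17,c); (21,18,c); (22,16,c); (22,17,c); (22,18,c); result: nodes: 1:vx, 2:vx, 3:vx, 4:vx, 5:vx, 6:vx, 9:vx, 10:vx, 11:vx, 12:tri, 13:tri, 14:tri, 15:tri, 16:vx, 17:vx, 18:vx, 19:tri, 20:tri, 21:tri, 22:tri edges: (12,3,c); (12,9,c); (12,11,c); (13,4,c); (13,9,c); (13,10,c); (14,6,c); (14,10,c); (14,11,c); (15,9,c); (15,10,c); (15,11,c); (19,1,c); (19,16,c); (19,18,c); (20,3,c); (20,16,c); (20,17,c); (21,4,c); (21,17,c); (21,18,c); (22,16,c); (22,17,c); (22,18,c)
final:
nodes: 1:vx, 2:vx, 3:vx, 4:vx, 5:vx, 6:vx, 9:vx, 10:vx, 11:vx, 12:tri, 13:tri, 14:tri, 15:tri, 16:vx, 17:vx, 18:vx, 19:tri, 20:tri, 21:tri, 22:tri
edges: (12,3,c); (12,9,c); (12,11,c); (13,4,c); (13,9,c); (13,10,c); (14,6,c); (14,10,c); (14,11,c); (15,9,c); (15,10,c); (15,11,c); (19,1,c); (19,16,c); (19,18,c); (20,3,c); (20,16,c); (20,17,c); (21,4,c); (21,17,c); (21,18,c); (22,16,c); (22,17,c); (22,18,c)


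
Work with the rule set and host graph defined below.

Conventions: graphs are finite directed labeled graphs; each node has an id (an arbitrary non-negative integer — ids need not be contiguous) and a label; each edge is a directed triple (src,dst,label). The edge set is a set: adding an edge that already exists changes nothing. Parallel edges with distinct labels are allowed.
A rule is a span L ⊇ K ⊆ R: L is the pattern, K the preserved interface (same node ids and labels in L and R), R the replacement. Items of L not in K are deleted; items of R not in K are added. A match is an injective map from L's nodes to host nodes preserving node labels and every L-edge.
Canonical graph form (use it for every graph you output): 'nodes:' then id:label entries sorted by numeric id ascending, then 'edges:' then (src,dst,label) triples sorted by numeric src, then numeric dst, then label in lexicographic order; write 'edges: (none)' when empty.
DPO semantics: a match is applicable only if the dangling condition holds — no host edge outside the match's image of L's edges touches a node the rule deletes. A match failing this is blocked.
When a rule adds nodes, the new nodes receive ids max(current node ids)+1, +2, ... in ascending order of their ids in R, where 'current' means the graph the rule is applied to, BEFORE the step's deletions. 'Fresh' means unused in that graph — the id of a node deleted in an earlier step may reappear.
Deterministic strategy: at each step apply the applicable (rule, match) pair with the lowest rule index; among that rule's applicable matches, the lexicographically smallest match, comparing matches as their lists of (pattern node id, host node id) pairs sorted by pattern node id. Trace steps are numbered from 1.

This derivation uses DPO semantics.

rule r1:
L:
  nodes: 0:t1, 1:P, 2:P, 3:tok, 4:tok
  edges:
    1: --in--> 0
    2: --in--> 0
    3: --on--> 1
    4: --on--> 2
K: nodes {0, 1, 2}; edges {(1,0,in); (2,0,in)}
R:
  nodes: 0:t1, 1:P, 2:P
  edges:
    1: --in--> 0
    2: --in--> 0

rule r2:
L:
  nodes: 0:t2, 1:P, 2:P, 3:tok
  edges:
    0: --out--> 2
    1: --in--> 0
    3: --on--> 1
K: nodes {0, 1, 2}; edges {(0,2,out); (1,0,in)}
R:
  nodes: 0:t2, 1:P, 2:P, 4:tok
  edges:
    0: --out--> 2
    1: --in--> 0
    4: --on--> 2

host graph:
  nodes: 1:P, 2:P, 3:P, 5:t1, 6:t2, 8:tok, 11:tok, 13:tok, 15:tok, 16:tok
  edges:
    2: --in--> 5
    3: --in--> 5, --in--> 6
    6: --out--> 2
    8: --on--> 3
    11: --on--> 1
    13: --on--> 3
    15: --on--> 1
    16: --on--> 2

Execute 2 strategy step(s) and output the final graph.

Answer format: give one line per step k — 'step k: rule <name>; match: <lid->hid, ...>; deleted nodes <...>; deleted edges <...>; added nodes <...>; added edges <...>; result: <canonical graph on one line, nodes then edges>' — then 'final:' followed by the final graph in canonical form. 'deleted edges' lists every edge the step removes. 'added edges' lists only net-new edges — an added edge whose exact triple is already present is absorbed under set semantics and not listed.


step 1: rule r1; match: 0->5, 1->2, 2->3, 3->16, 4->8; deleted nodes 8, 16; deleted edges (8,3,on); (16,2,on); added nodes (none); added edges (none); result: nodes: 1:P, 2:P, 3:P, 5:t1, 6:t2, 11:tok, 13:tok, 15:tok edges: (2,5,in); (3,5,in); (3,6,in); (6,2,out); (11,1,on); (13,3,on); (15,1,on)
step 2: rule r2; match: 0->6, 1->3, 2->2, 3->13; deleted nodes 13; deleted edges (13,3,on); added nodes 16; added edges (16,2,on); result: nodes: 1:P, 2:P, 3:P, 5:t1, 6:t2, 11:tok, 15:tok, 16:tok edges: (2,5,in); (3,5,in); (3,6,in); (6,2,out); (11,1,on); (15,1,on); (16,2,on)
final:
nodes: 1:P, 2:P, 3:P, 5:t1, 6:t2, 11:tok, 15:tok, 16:tok
edges: (2,5,in); (3,5,in); (3,6,in); (6,2,out); (11,1,on); (15,1,on); (16,2,on)


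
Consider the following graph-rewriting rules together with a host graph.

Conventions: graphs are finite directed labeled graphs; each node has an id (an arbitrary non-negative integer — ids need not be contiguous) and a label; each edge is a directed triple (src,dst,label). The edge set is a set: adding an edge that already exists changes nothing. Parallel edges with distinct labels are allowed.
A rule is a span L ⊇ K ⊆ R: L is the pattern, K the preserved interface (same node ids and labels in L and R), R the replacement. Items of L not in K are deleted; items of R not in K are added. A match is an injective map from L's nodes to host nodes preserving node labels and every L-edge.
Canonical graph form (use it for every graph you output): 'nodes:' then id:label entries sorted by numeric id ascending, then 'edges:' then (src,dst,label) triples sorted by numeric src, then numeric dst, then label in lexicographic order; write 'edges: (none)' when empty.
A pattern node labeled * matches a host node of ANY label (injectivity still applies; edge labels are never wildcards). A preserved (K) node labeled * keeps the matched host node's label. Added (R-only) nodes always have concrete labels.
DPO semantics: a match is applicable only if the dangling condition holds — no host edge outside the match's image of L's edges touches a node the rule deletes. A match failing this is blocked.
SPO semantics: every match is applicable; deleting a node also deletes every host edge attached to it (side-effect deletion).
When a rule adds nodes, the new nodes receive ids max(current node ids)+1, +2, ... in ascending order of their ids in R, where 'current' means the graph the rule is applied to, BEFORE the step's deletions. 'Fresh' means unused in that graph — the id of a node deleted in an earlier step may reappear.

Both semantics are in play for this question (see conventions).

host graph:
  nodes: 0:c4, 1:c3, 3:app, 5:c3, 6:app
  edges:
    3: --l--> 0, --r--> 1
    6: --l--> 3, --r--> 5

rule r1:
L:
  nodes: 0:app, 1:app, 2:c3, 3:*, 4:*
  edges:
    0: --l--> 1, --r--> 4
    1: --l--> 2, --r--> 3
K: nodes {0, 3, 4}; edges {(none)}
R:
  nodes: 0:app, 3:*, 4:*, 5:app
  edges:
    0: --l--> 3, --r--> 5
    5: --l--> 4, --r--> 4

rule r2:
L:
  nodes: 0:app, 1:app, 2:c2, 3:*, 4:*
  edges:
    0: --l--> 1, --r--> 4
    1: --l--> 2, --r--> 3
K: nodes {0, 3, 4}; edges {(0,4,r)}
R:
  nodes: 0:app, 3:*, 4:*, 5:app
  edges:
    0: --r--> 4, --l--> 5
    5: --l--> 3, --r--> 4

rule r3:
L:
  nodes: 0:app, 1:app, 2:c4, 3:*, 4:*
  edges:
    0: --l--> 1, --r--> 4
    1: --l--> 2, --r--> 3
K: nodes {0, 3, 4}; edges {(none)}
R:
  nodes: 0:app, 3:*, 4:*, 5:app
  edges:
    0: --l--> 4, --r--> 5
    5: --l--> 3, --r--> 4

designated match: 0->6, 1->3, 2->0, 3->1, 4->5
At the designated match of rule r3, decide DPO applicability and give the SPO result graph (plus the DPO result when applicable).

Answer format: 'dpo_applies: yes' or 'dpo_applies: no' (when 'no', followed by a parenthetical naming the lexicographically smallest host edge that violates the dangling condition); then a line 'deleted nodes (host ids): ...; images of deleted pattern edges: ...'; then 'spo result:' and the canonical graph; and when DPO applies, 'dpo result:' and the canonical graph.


dpo_applies: yes
deleted nodes (host ids): 0, 3; images of deleted pattern edges: (3,0,l); (3,1,r); (6,3,l); (6,5,r)
spo result:
nodes: 1:c3, 5:c3, 6:app, 7:app
edges: (6,5,l); (6,7,r); (7,1,l); (7,5,r)
dpo result:
nodes: 1:c3, 5:c3, 6:app, 7:app
edges: (6,5,l); (6,7,r); (7,1,l); (7,5,r)


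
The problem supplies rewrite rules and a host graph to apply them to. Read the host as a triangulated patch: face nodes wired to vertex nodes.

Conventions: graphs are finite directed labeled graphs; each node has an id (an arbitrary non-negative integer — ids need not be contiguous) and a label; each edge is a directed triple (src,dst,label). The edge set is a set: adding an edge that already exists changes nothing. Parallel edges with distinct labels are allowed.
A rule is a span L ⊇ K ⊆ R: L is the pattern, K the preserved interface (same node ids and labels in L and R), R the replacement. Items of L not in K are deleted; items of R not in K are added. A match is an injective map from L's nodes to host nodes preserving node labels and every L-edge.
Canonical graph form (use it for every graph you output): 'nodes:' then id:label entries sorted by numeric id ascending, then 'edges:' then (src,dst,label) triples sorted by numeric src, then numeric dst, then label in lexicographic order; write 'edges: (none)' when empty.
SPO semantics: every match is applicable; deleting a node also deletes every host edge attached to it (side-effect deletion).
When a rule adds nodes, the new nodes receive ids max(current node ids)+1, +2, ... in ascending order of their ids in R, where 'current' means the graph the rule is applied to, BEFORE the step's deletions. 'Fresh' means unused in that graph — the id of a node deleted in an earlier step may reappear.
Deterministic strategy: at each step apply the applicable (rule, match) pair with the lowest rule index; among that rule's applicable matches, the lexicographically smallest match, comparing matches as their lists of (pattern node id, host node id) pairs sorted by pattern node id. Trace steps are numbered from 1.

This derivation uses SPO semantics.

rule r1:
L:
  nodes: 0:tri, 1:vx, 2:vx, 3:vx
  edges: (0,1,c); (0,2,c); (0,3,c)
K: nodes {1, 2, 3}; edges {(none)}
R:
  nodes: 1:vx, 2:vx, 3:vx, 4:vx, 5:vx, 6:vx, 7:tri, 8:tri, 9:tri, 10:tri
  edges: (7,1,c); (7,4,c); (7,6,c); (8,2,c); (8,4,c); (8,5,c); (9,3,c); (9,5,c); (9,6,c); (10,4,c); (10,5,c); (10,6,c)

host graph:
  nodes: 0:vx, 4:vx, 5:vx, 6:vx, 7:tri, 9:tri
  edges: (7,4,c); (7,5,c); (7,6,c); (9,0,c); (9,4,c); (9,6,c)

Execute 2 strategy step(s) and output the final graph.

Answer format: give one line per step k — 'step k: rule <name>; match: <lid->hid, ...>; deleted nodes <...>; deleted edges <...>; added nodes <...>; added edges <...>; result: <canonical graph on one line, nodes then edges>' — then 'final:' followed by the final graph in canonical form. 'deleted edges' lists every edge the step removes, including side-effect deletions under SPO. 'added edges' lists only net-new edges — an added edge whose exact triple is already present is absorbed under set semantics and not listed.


step 1: rule r1; match: 0->7, 1->4, 2->5, 3->6; deleted nodes 7; deleted edges (7,4,c); (7,5,c); (7,6,c); added nodes 10, 11, 12, 13, 14, 15, 16; added edges (13,4,c); (13,10,c); (13,12,c); (14,5,c); (14,10,c); (14,11,c); (15,6,c); (15,11,c); (15,12,c); (16,10,c); (16,11,c); (16,12,c); result: nodes: 0:vx, 4:vx, 5:vx, 6:vx, 9:tri, 10:vx, 11:vx, 12:vx, 13:tri, 14:tri, 15:tri, 16:tri edges: (9,0,c); (9,4,c); (9,6,c); (13,4,c); (13,10,c); (13,12,c); (14,5,c); (14,10,c); (14,11,c); (15,6,c); (15,11,c); (15,12,c); (16,10,c); (16,11,c); (16,12,c)
step 2: rule r1; match: 0->9, 1->0, 2->4, 3->6; deleted nodes 9; deleted edges (9,0,c); (9,4,c); (9,6,c); added nodes 17, 18, 19, 20, 21, 22, 23; added edges (20,0,c); (20,17,c); (20,19,c); (21,4,c); (21,17,c); (21,18,c); (22,6,c); (22,18,c); (22,19,c); (23,17,c); (23,18,c); (23,19,c); result: nodes: 0:vx, 4:vx, 5:vx, 6:vx, 10:vx, 11:vx, 12:vx, 13:tri, 14:tri, 15:tri, 16:tri, 17:vx, 18:vx, 19:vx, 20:tri, 21:tri, 22:tri, 23:tri edges: (13,4,c); (13,10,c); (13,12,c); (14,5,c); (14,10,c); (14,11,c); (15,6,c); (15,11,c); (15,12,c); (16,10,c); (16,11,c); (16,12,c); (20,0,c); (20,17,c); (20,19,c); (21,4,c); (21,17,c); (21,18,c); (22,6,c); (22,18,c); (22,19,c); (23,17,c); (23,18,c); (23,19,c)
final:
nodes: 0:vx, 4:vx, 5:vx, 6:vx, 10:vx, 11:vx, 12:vx, 13:tri, 14:tri, 15:tri, 16:tri, 17:vx, 18:vx, 19:vx, 20:tri, 21:tri, 22:tri, 23:tri
edges: (13,4,c); (13,10,c); (13,12,c); (14,5,c); (14,10,c); (14,11,c); (15,6,c); (15,11,c); (15,12,c); (16,10,c); (16,11,c); (16,12,c); (20,0,c); (20,17,c); (20,19,c); (21,4,c); (21,17,c); (21,18,c); (22,6,c); (22,18,c); (22,19,c); (23,17,c); (23,18,c); (23,19,c)
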